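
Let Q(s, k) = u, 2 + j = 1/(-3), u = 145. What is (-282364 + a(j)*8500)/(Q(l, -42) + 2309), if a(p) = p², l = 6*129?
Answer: -1062388/11043 ≈ -96.205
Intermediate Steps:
j = -7/3 (j = -2 + 1/(-3) = -2 - ⅓ = -7/3 ≈ -2.3333)
l = 774
Q(s, k) = 145
(-282364 + a(j)*8500)/(Q(l, -42) + 2309) = (-282364 + (-7/3)²*8500)/(145 + 2309) = (-282364 + (49/9)*8500)/2454 = (-282364 + 416500/9)*(1/2454) = -2124776/9*1/2454 = -1062388/11043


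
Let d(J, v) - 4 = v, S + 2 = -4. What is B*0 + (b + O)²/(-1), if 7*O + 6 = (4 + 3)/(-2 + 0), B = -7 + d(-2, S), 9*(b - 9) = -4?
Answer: -822649/15876 ≈ -51.817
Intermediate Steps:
S = -6 (S = -2 - 4 = -6)
d(J, v) = 4 + v
b = 77/9 (b = 9 + (⅑)*(-4) = 9 - 4/9 = 77/9 ≈ 8.5556)
B = -9 (B = -7 + (4 - 6) = -7 - 2 = -9)
O = -19/14 (O = -6/7 + ((4 + 3)/(-2 + 0))/7 = -6/7 + (7/(-2))/7 = -6/7 + (7*(-½))/7 = -6/7 + (⅐)*(-7/2) = -6/7 - ½ = -19/14 ≈ -1.3571)
B*0 + (b + O)²/(-1) = -9*0 + (77/9 - 19/14)²/(-1) = 0 + (907/126)²*(-1) = 0 + (822649/15876)*(-1) = 0 - 822649/15876 = -822649/15876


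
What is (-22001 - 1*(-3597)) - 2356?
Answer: -20760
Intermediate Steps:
(-22001 - 1*(-3597)) - 2356 = (-22001 + 3597) - 2356 = -18404 - 2356 = -20760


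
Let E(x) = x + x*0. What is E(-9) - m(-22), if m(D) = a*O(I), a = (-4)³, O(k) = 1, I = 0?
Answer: 55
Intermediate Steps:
a = -64
E(x) = x (E(x) = x + 0 = x)
m(D) = -64 (m(D) = -64*1 = -64)
E(-9) - m(-22) = -9 - 1*(-64) = -9 + 64 = 55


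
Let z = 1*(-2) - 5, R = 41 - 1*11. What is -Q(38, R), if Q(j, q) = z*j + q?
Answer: 236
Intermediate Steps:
R = 30 (R = 41 - 11 = 30)
z = -7 (z = -2 - 5 = -7)
Q(j, q) = q - 7*j (Q(j, q) = -7*j + q = q - 7*j)
-Q(38, R) = -(30 - 7*38) = -(30 - 266) = -1*(-236) = 236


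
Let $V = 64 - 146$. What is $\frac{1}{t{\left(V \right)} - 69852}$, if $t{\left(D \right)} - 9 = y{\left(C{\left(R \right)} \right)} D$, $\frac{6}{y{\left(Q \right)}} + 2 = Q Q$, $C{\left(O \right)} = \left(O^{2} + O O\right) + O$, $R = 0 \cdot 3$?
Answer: $- \frac{1}{69597} \approx -1.4368 \cdot 10^{-5}$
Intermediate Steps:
$V = -82$ ($V = 64 - 146 = -82$)
$R = 0$
$C{\left(O \right)} = O + 2 O^{2}$ ($C{\left(O \right)} = \left(O^{2} + O^{2}\right) + O = 2 O^{2} + O = O + 2 O^{2}$)
$y{\left(Q \right)} = \frac{6}{-2 + Q^{2}}$ ($y{\left(Q \right)} = \frac{6}{-2 + Q Q} = \frac{6}{-2 + Q^{2}}$)
$t{\left(D \right)} = 9 - 3 D$ ($t{\left(D \right)} = 9 + \frac{6}{-2 + \left(0 \left(1 + 2 \cdot 0\right)\right)^{2}} D = 9 + \frac{6}{-2 + \left(0 \left(1 + 0\right)\right)^{2}} D = 9 + \frac{6}{-2 + \left(0 \cdot 1\right)^{2}} D = 9 + \frac{6}{-2 + 0^{2}} D = 9 + \frac{6}{-2 + 0} D = 9 + \frac{6}{-2} D = 9 + 6 \left(- \frac{1}{2}\right) D = 9 - 3 D$)
$\frac{1}{t{\left(V \right)} - 69852} = \frac{1}{\left(9 - -246\right) - 69852} = \frac{1}{\left(9 + 246\right) - 69852} = \frac{1}{255 - 69852} = \frac{1}{-69597} = - \frac{1}{69597}$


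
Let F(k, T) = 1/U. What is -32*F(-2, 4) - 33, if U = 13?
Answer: -461/13 ≈ -35.462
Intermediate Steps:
F(k, T) = 1/13
-32*F(-2, 4) - 33 = -32*1/13 - 33 = -32/13 - 33 = -461/13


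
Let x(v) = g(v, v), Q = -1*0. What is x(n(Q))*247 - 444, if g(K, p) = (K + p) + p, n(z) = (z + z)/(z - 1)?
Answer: -444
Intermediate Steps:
Q = 0
n(z) = 2*z/(-1 + z) (n(z) = (2*z)/(-1 + z) = 2*z/(-1 + z))
g(K, p) = K + 2*p
x(v) = 3*v (x(v) = v + 2*v = 3*v)
x(n(Q))*247 - 444 = (3*(2*0/(-1 + 0)))*247 - 444 = (3*(2*0/(-1)))*247 - 444 = (3*(2*0*(-1)))*247 - 444 = (3*0)*247 - 444 = 0*247 - 444 = 0 - 444 = -444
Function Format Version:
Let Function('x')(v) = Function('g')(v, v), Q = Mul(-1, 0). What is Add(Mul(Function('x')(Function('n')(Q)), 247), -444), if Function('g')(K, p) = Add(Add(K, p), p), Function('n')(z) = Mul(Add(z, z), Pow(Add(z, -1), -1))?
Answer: -444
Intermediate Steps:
Q = 0
Function('n')(z) = Mul(2, z, Pow(Add(-1, z), -1)) (Function('n')(z) = Mul(Mul(2, z), Pow(Add(-1, z), -1)) = Mul(2, z, Pow(Add(-1, z), -1)))
Function('g')(K, p) = Add(K, Mul(2, p))
Function('x')(v) = Mul(3, v) (Function('x')(v) = Add(v, Mul(2, v)) = Mul(3, v))
Add(Mul(Function('x')(Function('n')(Q)), 247), -444) = Add(Mul(Mul(3, Mul(2, 0, Pow(Add(-1, 0), -1))), 247), -444) = Add(Mul(Mul(3, Mul(2, 0, Pow(-1, -1))), 247), -444) = Add(Mul(Mul(3, Mul(2, 0, -1)), 247), -444) = Add(Mul(Mul(3, 0), 247), -444) = Add(Mul(0, 247), -444) = Add(0, -444) = -444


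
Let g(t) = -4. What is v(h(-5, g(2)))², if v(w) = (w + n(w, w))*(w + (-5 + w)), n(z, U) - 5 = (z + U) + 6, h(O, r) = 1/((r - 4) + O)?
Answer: 87984400/28561 ≈ 3080.6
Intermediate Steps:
h(O, r) = 1/(-4 + O + r) (h(O, r) = 1/((-4 + r) + O) = 1/(-4 + O + r))
n(z, U) = 11 + U + z (n(z, U) = 5 + ((z + U) + 6) = 5 + ((U + z) + 6) = 5 + (6 + U + z) = 11 + U + z)
v(w) = (-5 + 2*w)*(11 + 3*w) (v(w) = (w + (11 + w + w))*(w + (-5 + w)) = (w + (11 + 2*w))*(-5 + 2*w) = (11 + 3*w)*(-5 + 2*w) = (-5 + 2*w)*(11 + 3*w))
v(h(-5, g(2)))² = (-55 + 6*(1/(-4 - 5 - 4))² + 7/(-4 - 5 - 4))² = (-55 + 6*(1/(-13))² + 7/(-13))² = (-55 + 6*(-1/13)² + 7*(-1/13))² = (-55 + 6*(1/169) - 7/13)² = (-55 + 6/169 - 7/13)² = (-9380/169)² = 87984400/28561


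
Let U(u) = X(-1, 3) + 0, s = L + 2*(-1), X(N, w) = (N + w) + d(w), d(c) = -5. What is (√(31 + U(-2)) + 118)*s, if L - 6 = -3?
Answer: 118 + 2*√7 ≈ 123.29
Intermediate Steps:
L = 3 (L = 6 - 3 = 3)
X(N, w) = -5 + N + w (X(N, w) = (N + w) - 5 = -5 + N + w)
s = 1 (s = 3 + 2*(-1) = 3 - 2 = 1)
U(u) = -3 (U(u) = (-5 - 1 + 3) + 0 = -3 + 0 = -3)
(√(31 + U(-2)) + 118)*s = (√(31 - 3) + 118)*1 = (√28 + 118)*1 = (2*√7 + 118)*1 = (118 + 2*√7)*1 = 118 + 2*√7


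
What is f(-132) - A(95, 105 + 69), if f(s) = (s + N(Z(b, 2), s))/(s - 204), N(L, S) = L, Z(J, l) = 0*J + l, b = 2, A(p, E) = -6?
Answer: 1073/168 ≈ 6.3869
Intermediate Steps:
Z(J, l) = l (Z(J, l) = 0 + l = l)
f(s) = (2 + s)/(-204 + s) (f(s) = (s + 2)/(s - 204) = (2 + s)/(-204 + s))
f(-132) - A(95, 105 + 69) = (2 - 132)/(-204 - 132) - 1*(-6) = -130/(-336) + 6 = -1/336*(-130) + 6 = 65/168 + 6 = 1073/168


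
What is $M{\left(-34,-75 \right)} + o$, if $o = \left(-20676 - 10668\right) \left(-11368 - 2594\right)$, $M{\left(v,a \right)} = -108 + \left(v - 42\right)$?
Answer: $437624744$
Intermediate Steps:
$M{\left(v,a \right)} = -150 + v$ ($M{\left(v,a \right)} = -108 + \left(-42 + v\right) = -150 + v$)
$o = 437624928$ ($o = \left(-31344\right) \left(-13962\right) = 437624928$)
$M{\left(-34,-75 \right)} + o = \left(-150 - 34\right) + 437624928 = -184 + 437624928 = 437624744$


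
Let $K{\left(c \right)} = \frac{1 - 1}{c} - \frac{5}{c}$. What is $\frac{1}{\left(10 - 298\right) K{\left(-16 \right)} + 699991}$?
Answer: $\frac{1}{699901} \approx 1.4288 \cdot 10^{-6}$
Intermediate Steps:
$K{\left(c \right)} = - \frac{5}{c}$ ($K{\left(c \right)} = \frac{0}{c} - \frac{5}{c} = 0 - \frac{5}{c} = - \frac{5}{c}$)
$\frac{1}{\left(10 - 298\right) K{\left(-16 \right)} + 699991} = \frac{1}{\left(10 - 298\right) \left(- \frac{5}{-16}\right) + 699991} = \frac{1}{- 288 \left(\left(-5\right) \left(- \frac{1}{16}\right)\right) + 699991} = \frac{1}{\left(-288\right) \frac{5}{16} + 699991} = \frac{1}{-90 + 699991} = \frac{1}{699901}$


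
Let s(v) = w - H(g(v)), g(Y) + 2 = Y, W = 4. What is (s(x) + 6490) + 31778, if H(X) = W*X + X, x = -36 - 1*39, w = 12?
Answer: 38665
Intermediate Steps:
g(Y) = -2 + Y
x = -75 (x = -36 - 39 = -75)
H(X) = 5*X (H(X) = 4*X + X = 5*X)
s(v) = 22 - 5*v (s(v) = 12 - 5*(-2 + v) = 12 - (-10 + 5*v) = 12 + (10 - 5*v) = 22 - 5*v)
(s(x) + 6490) + 31778 = ((22 - 5*(-75)) + 6490) + 31778 = ((22 + 375) + 6490) + 31778 = (397 + 6490) + 31778 = 6887 + 31778 = 38665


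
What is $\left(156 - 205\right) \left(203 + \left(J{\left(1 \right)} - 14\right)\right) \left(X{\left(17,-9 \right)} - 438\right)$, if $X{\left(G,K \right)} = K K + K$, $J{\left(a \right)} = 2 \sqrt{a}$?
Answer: $3425394$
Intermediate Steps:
$X{\left(G,K \right)} = K + K^{2}$ ($X{\left(G,K \right)} = K^{2} + K = K + K^{2}$)
$\left(156 - 205\right) \left(203 + \left(J{\left(1 \right)} - 14\right)\right) \left(X{\left(17,-9 \right)} - 438\right) = \left(156 - 205\right) \left(203 + \left(2 \sqrt{1} - 14\right)\right) \left(- 9 \left(1 - 9\right) - 438\right) = - 49 \left(203 + \left(2 \cdot 1 - 14\right)\right) \left(\left(-9\right) \left(-8\right) - 438\right) = - 49 \left(203 + \left(2 - 14\right)\right) \left(72 - 438\right) = - 49 \left(203 - 12\right) \left(-366\right) = \left(-49\right) 191 \left(-366\right) = \left(-9359\right) \left(-366\right) = 3425394$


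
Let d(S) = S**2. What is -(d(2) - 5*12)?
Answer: 56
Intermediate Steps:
-(d(2) - 5*12) = -(2**2 - 5*12) = -(4 - 60) = -1*(-56) = 56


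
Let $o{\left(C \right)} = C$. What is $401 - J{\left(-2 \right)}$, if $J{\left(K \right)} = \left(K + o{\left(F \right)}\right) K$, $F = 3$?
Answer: $403$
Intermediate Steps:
$J{\left(K \right)} = K \left(3 + K\right)$ ($J{\left(K \right)} = \left(K + 3\right) K = \left(3 + K\right) K = K \left(3 + K\right)$)
$401 - J{\left(-2 \right)} = 401 - - 2 \left(3 - 2\right) = 401 - \left(-2\right) 1 = 401 - -2 = 401 + 2 = 403$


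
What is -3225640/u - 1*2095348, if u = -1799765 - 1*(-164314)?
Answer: -3426835756308/1635451 ≈ -2.0953e+6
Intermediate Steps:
u = -1635451 (u = -1799765 + 164314 = -1635451)
-3225640/u - 1*2095348 = -3225640/(-1635451) - 1*2095348 = -3225640*(-1/1635451) - 2095348 = 3225640/1635451 - 2095348 = -3426835756308/1635451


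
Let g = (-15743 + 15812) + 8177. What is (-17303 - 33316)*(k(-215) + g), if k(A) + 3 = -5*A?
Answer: -471667842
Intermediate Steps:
k(A) = -3 - 5*A
g = 8246 (g = 69 + 8177 = 8246)
(-17303 - 33316)*(k(-215) + g) = (-17303 - 33316)*((-3 - 5*(-215)) + 8246) = -50619*((-3 + 1075) + 8246) = -50619*(1072 + 8246) = -50619*9318 = -471667842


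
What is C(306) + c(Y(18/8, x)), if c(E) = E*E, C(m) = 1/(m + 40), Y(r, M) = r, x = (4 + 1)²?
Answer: 14021/2768 ≈ 5.0654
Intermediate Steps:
x = 25 (x = 5² = 25)
C(m) = 1/(40 + m)
c(E) = E²
C(306) + c(Y(18/8, x)) = 1/(40 + 306) + (18/8)² = 1/346 + (18*(⅛))² = 1/346 + (9/4)² = 1/346 + 81/16 = 14021/2768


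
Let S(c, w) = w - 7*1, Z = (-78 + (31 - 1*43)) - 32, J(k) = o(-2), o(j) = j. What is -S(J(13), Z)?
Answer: 129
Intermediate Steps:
J(k) = -2
Z = -122 (Z = (-78 + (31 - 43)) - 32 = (-78 - 12) - 32 = -90 - 32 = -122)
S(c, w) = -7 + w (S(c, w) = w - 7 = -7 + w)
-S(J(13), Z) = -(-7 - 122) = -1*(-129) = 129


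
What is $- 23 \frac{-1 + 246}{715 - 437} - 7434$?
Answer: $- \frac{2072287}{278} \approx -7454.3$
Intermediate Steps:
$- 23 \frac{-1 + 246}{715 - 437} - 7434 = - 23 \cdot \frac{245}{278} - 7434 = - 23 \cdot 245 \cdot \frac{1}{278} - 7434 = \left(-23\right) \frac{245}{278} - 7434 = - \frac{5635}{278} - 7434 = - \frac{2072287}{278}$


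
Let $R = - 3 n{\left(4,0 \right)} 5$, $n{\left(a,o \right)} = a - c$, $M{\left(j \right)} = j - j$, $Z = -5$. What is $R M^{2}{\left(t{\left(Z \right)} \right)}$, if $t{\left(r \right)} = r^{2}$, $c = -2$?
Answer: $0$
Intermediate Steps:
$M{\left(j \right)} = 0$
$n{\left(a,o \right)} = 2 + a$ ($n{\left(a,o \right)} = a - -2 = a + 2 = 2 + a$)
$R = -90$ ($R = - 3 \left(2 + 4\right) 5 = \left(-3\right) 6 \cdot 5 = \left(-18\right) 5 = -90$)
$R M^{2}{\left(t{\left(Z \right)} \right)} = - 90 \cdot 0^{2} = \left(-90\right) 0 = 0$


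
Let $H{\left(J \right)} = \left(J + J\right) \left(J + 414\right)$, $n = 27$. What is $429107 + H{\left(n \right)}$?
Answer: $452921$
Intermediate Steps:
$H{\left(J \right)} = 2 J \left(414 + J\right)$
$429107 + H{\left(n \right)} = 429107 + 2 \cdot 27 \left(414 + 27\right) = 429107 + 2 \cdot 27 \cdot 441 = 429107 + 23814 = 452921$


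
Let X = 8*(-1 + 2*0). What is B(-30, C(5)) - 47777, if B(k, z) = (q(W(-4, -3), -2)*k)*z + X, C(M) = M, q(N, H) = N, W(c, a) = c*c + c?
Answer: -49585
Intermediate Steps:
W(c, a) = c + c² (W(c, a) = c² + c = c + c²)
X = -8 (X = 8*(-1 + 0) = 8*(-1) = -8)
B(k, z) = -8 + 12*k*z (B(k, z) = ((-4*(1 - 4))*k)*z - 8 = ((-4*(-3))*k)*z - 8 = (12*k)*z - 8 = 12*k*z - 8 = -8 + 12*k*z)
B(-30, C(5)) - 47777 = (-8 + 12*(-30)*5) - 47777 = (-8 - 1800) - 47777 = -1808 - 47777 = -49585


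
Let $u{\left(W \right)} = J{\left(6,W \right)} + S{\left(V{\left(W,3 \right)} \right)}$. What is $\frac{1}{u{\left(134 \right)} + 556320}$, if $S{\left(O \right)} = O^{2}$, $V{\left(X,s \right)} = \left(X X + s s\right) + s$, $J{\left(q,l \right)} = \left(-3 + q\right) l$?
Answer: $\frac{1}{323405746} \approx 3.0921 \cdot 10^{-9}$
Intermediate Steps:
$J{\left(q,l \right)} = l \left(-3 + q\right)$
$V{\left(X,s \right)} = s + X^{2} + s^{2}$ ($V{\left(X,s \right)} = \left(X^{2} + s^{2}\right) + s = s + X^{2} + s^{2}$)
$u{\left(W \right)} = \left(12 + W^{2}\right)^{2} + 3 W$ ($u{\left(W \right)} = W \left(-3 + 6\right) + \left(3 + W^{2} + 3^{2}\right)^{2} = W 3 + \left(3 + W^{2} + 9\right)^{2} = 3 W + \left(12 + W^{2}\right)^{2} = \left(12 + W^{2}\right)^{2} + 3 W$)
$\frac{1}{u{\left(134 \right)} + 556320} = \frac{1}{\left(\left(12 + 134^{2}\right)^{2} + 3 \cdot 134\right) + 556320} = \frac{1}{\left(\left(12 + 17956\right)^{2} + 402\right) + 556320} = \frac{1}{\left(17968^{2} + 402\right) + 556320} = \frac{1}{\left(322849024 + 402\right) + 556320} = \frac{1}{322849426 + 556320} = \frac{1}{323405746}$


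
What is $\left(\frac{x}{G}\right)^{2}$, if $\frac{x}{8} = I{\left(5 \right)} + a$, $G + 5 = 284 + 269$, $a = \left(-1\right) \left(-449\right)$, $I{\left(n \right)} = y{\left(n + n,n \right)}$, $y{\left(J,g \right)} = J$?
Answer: $\frac{842724}{18769} \approx 44.9$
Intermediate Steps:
$I{\left(n \right)} = 2 n$ ($I{\left(n \right)} = n + n = 2 n$)
$a = 449$
$G = 548$ ($G = -5 + \left(284 + 269\right) = -5 + 553 = 548$)
$x = 3672$ ($x = 8 \left(2 \cdot 5 + 449\right) = 8 \left(10 + 449\right) = 8 \cdot 459 = 3672$)
$\left(\frac{x}{G}\right)^{2} = \left(\frac{3672}{548}\right)^{2} = \left(3672 \cdot \frac{1}{548}\right)^{2} = \left(\frac{918}{137}\right)^{2} = \frac{842724}{18769}$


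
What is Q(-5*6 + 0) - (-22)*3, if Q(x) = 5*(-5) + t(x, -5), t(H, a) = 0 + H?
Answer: 11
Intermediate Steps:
t(H, a) = H
Q(x) = -25 + x (Q(x) = 5*(-5) + x = -25 + x)
Q(-5*6 + 0) - (-22)*3 = (-25 + (-5*6 + 0)) - (-22)*3 = (-25 + (-30 + 0)) - 1*(-66) = (-25 - 30) + 66 = -55 + 66 = 11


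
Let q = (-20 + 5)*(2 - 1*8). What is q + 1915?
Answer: 2005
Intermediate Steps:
q = 90 (q = -15*(2 - 8) = -15*(-6) = 90)
q + 1915 = 90 + 1915 = 2005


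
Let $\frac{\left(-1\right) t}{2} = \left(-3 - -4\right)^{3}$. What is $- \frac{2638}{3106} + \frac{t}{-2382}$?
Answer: $- \frac{1569376}{1849623} \approx -0.84848$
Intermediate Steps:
$t = -2$ ($t = - 2 \left(-3 - -4\right)^{3} = - 2 \left(-3 + 4\right)^{3} = - 2 \cdot 1^{3} = \left(-2\right) 1 = -2$)
$- \frac{2638}{3106} + \frac{t}{-2382} = - \frac{2638}{3106} - \frac{2}{-2382} = \left(-2638\right) \frac{1}{3106} - - \frac{1}{1191} = - \frac{1319}{1553} + \frac{1}{1191} = - \frac{1569376}{1849623}$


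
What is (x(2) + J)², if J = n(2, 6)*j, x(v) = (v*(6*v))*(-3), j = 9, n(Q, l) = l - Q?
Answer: 1296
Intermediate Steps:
x(v) = -18*v² (x(v) = (6*v²)*(-3) = -18*v²)
J = 36 (J = (6 - 1*2)*9 = (6 - 2)*9 = 4*9 = 36)
(x(2) + J)² = (-18*2² + 36)² = (-18*4 + 36)² = (-72 + 36)² = (-36)² = 1296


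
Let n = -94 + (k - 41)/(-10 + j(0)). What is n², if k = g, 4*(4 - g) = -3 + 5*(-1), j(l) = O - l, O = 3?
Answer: 7921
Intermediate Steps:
j(l) = 3 - l
g = 6 (g = 4 - (-3 + 5*(-1))/4 = 4 - (-3 - 5)/4 = 4 - ¼*(-8) = 4 + 2 = 6)
k = 6
n = -89 (n = -94 + (6 - 41)/(-10 + (3 - 1*0)) = -94 - 35/(-10 + (3 + 0)) = -94 - 35/(-10 + 3) = -94 - 35/(-7) = -94 - 35*(-⅐) = -94 + 5 = -89)
n² = (-89)² = 7921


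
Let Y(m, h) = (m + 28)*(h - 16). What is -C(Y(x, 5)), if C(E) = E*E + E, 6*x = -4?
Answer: -810898/9 ≈ -90100.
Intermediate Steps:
x = -⅔ (x = (⅙)*(-4) = -⅔ ≈ -0.66667)
Y(m, h) = (-16 + h)*(28 + m) (Y(m, h) = (28 + m)*(-16 + h) = (-16 + h)*(28 + m))
C(E) = E + E² (C(E) = E² + E = E + E²)
-C(Y(x, 5)) = -(-448 - 16*(-⅔) + 28*5 + 5*(-⅔))*(1 + (-448 - 16*(-⅔) + 28*5 + 5*(-⅔))) = -(-448 + 32/3 + 140 - 10/3)*(1 + (-448 + 32/3 + 140 - 10/3)) = -(-902)*(1 - 902/3)/3 = -(-902)*(-899)/(3*3) = -1*810898/9 = -810898/9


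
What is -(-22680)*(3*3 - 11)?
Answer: -45360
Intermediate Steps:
-(-22680)*(3*3 - 11) = -(-22680)*(9 - 11) = -(-22680)*(-2) = -11340*4 = -45360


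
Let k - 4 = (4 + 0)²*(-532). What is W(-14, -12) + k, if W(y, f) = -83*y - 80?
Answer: -7426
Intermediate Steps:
k = -8508 (k = 4 + (4 + 0)²*(-532) = 4 + 4²*(-532) = 4 + 16*(-532) = 4 - 8512 = -8508)
W(y, f) = -80 - 83*y
W(-14, -12) + k = (-80 - 83*(-14)) - 8508 = (-80 + 1162) - 8508 = 1082 - 8508 = -7426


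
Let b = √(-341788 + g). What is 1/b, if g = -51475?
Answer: -I*√2327/30251 ≈ -0.0015946*I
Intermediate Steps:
b = 13*I*√2327 (b = √(-341788 - 51475) = √(-393263) = 13*I*√2327 ≈ 627.11*I)
1/b = 1/(13*I*√2327) = -I*√2327/30251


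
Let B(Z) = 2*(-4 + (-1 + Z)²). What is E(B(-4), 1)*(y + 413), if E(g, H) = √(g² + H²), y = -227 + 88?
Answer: 274*√1765 ≈ 11511.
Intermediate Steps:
B(Z) = -8 + 2*(-1 + Z)²
y = -139
E(g, H) = √(H² + g²)
E(B(-4), 1)*(y + 413) = √(1² + (-8 + 2*(-1 - 4)²)²)*(-139 + 413) = √(1 + (-8 + 2*(-5)²)²)*274 = √(1 + (-8 + 2*25)²)*274 = √(1 + (-8 + 50)²)*274 = √(1 + 42²)*274 = √(1 + 1764)*274 = √1765*274 = 274*√1765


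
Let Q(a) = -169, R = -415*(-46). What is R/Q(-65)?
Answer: -19090/169 ≈ -112.96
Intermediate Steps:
R = 19090
R/Q(-65) = 19090/(-169) = 19090*(-1/169) = -19090/169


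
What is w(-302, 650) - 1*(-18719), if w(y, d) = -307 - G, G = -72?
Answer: 18484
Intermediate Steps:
w(y, d) = -235 (w(y, d) = -307 - 1*(-72) = -307 + 72 = -235)
w(-302, 650) - 1*(-18719) = -235 - 1*(-18719) = -235 + 18719 = 18484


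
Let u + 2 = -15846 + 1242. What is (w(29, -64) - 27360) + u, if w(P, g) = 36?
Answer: -41930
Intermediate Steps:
u = -14606 (u = -2 + (-15846 + 1242) = -2 - 14604 = -14606)
(w(29, -64) - 27360) + u = (36 - 27360) - 14606 = -27324 - 14606 = -41930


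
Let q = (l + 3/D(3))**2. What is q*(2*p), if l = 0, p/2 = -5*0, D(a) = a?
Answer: 0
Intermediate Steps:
p = 0 (p = 2*(-5*0) = 2*0 = 0)
q = 1 (q = (0 + 3/3)**2 = (0 + 3*(1/3))**2 = (0 + 1)**2 = 1**2 = 1)
q*(2*p) = 1*(2*0) = 1*0 = 0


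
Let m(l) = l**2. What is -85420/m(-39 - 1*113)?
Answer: -21355/5776 ≈ -3.6972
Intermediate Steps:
-85420/m(-39 - 1*113) = -85420/(-39 - 1*113)**2 = -85420/(-39 - 113)**2 = -85420/((-152)**2) = -85420/23104 = -85420*1/23104 = -21355/5776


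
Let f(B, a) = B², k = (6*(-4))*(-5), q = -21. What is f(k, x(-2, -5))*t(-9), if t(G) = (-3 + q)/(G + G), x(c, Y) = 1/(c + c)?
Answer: 19200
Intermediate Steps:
x(c, Y) = 1/(2*c)
k = 120 (k = -24*(-5) = 120)
t(G) = -12/G (t(G) = (-3 - 21)/(G + G) = -24*1/(2*G) = -12/G)
f(k, x(-2, -5))*t(-9) = 120²*(-12/(-9)) = 14400*(-12*(-⅑)) = 14400*(4/3) = 19200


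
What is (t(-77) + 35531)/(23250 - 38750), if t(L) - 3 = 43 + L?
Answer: -71/31 ≈ -2.2903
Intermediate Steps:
t(L) = 46 + L (t(L) = 3 + (43 + L) = 46 + L)
(t(-77) + 35531)/(23250 - 38750) = ((46 - 77) + 35531)/(23250 - 38750) = (-31 + 35531)/(-15500) = 35500*(-1/15500) = -71/31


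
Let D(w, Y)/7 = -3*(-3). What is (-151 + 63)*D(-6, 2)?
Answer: -5544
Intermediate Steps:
D(w, Y) = 63 (D(w, Y) = 7*(-3*(-3)) = 7*9 = 63)
(-151 + 63)*D(-6, 2) = (-151 + 63)*63 = -88*63 = -5544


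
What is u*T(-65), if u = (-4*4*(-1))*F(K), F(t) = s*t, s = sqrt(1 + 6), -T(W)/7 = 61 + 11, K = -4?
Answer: 32256*sqrt(7) ≈ 85341.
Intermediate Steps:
T(W) = -504 (T(W) = -7*(61 + 11) = -7*72 = -504)
s = sqrt(7) ≈ 2.6458
F(t) = t*sqrt(7) (F(t) = sqrt(7)*t = t*sqrt(7))
u = -64*sqrt(7) (u = (-4*4*(-1))*(-4*sqrt(7)) = (-16*(-1))*(-4*sqrt(7)) = 16*(-4*sqrt(7)) = -64*sqrt(7) ≈ -169.33)
u*T(-65) = -64*sqrt(7)*(-504) = 32256*sqrt(7)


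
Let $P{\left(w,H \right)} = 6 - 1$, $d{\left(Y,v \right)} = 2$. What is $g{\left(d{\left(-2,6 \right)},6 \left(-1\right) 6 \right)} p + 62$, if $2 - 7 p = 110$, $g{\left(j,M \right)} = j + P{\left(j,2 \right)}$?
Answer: $-46$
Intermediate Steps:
$P{\left(w,H \right)} = 5$
$g{\left(j,M \right)} = 5 + j$ ($g{\left(j,M \right)} = j + 5 = 5 + j$)
$p = - \frac{108}{7}$ ($p = \frac{2}{7} - \frac{110}{7} = - \frac{108}{7} \approx -15.429$)
$g{\left(d{\left(-2,6 \right)},6 \left(-1\right) 6 \right)} p + 62 = \left(5 + 2\right) \left(- \frac{108}{7}\right) + 62 = 7 \left(- \frac{108}{7}\right) + 62 = -108 + 62 = -46$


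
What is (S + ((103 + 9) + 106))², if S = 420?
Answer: 407044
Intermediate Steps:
(S + ((103 + 9) + 106))² = (420 + ((103 + 9) + 106))² = (420 + (112 + 106))² = (420 + 218)² = 638² = 407044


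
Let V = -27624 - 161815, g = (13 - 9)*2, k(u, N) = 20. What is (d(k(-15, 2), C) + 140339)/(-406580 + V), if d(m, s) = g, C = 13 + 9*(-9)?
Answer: -140347/596019 ≈ -0.23547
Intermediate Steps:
g = 8 (g = 4*2 = 8)
C = -68 (C = 13 - 81 = -68)
d(m, s) = 8
V = -189439
(d(k(-15, 2), C) + 140339)/(-406580 + V) = (8 + 140339)/(-406580 - 189439) = 140347/(-596019) = 140347*(-1/596019) = -140347/596019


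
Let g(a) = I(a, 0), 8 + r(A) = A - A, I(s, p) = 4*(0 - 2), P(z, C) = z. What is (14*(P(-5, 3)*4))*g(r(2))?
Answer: 2240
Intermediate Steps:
I(s, p) = -8 (I(s, p) = 4*(-2) = -8)
r(A) = -8 (r(A) = -8 + (A - A) = -8 + 0 = -8)
g(a) = -8
(14*(P(-5, 3)*4))*g(r(2)) = (14*(-5*4))*(-8) = (14*(-20))*(-8) = -280*(-8) = 2240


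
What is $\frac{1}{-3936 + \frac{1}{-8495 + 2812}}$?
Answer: $- \frac{5683}{22368289} \approx -0.00025406$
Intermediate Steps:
$\frac{1}{-3936 + \frac{1}{-8495 + 2812}} = \frac{1}{-3936 + \frac{1}{-5683}} = \frac{1}{-3936 - \frac{1}{5683}} = \frac{1}{- \frac{22368289}{5683}} = - \frac{5683}{22368289}$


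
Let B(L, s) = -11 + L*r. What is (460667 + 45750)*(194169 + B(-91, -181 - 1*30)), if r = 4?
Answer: 98140576098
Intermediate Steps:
B(L, s) = -11 + 4*L (B(L, s) = -11 + L*4 = -11 + 4*L)
(460667 + 45750)*(194169 + B(-91, -181 - 1*30)) = (460667 + 45750)*(194169 + (-11 + 4*(-91))) = 506417*(194169 + (-11 - 364)) = 506417*(194169 - 375) = 506417*193794 = 98140576098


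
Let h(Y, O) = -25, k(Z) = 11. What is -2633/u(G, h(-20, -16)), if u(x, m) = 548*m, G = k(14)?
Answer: 2633/13700 ≈ 0.19219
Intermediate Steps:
G = 11
-2633/u(G, h(-20, -16)) = -2633/(548*(-25)) = -2633/(-13700) = -2633*(-1/13700) = 2633/13700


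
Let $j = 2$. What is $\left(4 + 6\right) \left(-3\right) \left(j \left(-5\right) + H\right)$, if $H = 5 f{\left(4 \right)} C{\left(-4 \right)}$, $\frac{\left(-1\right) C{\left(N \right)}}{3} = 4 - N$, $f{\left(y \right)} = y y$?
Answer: $57900$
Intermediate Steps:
$f{\left(y \right)} = y^{2}$
$C{\left(N \right)} = -12 + 3 N$ ($C{\left(N \right)} = - 3 \left(4 - N\right) = -12 + 3 N$)
$H = -1920$ ($H = 5 \cdot 4^{2} \left(-12 + 3 \left(-4\right)\right) = 5 \cdot 16 \left(-12 - 12\right) = 80 \left(-24\right) = -1920$)
$\left(4 + 6\right) \left(-3\right) \left(j \left(-5\right) + H\right) = \left(4 + 6\right) \left(-3\right) \left(2 \left(-5\right) - 1920\right) = 10 \left(-3\right) \left(-10 - 1920\right) = \left(-30\right) \left(-1930\right) = 57900$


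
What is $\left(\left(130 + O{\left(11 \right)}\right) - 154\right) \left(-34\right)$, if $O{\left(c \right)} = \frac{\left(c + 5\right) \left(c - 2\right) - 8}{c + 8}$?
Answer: $\frac{10880}{19} \approx 572.63$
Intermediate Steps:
$O{\left(c \right)} = \frac{-8 + \left(-2 + c\right) \left(5 + c\right)}{8 + c}$ ($O{\left(c \right)} = \frac{\left(5 + c\right) \left(-2 + c\right) - 8}{8 + c} = \frac{\left(-2 + c\right) \left(5 + c\right) - 8}{8 + c} = \frac{-8 + \left(-2 + c\right) \left(5 + c\right)}{8 + c}$)
$\left(\left(130 + O{\left(11 \right)}\right) - 154\right) \left(-34\right) = \left(\left(130 + \frac{-18 + 11^{2} + 3 \cdot 11}{8 + 11}\right) - 154\right) \left(-34\right) = \left(\left(130 + \frac{-18 + 121 + 33}{19}\right) - 154\right) \left(-34\right) = \left(\left(130 + \frac{1}{19} \cdot 136\right) - 154\right) \left(-34\right) = \left(\left(130 + \frac{136}{19}\right) - 154\right) \left(-34\right) = \left(\frac{2606}{19} - 154\right) \left(-34\right) = \left(- \frac{320}{19}\right) \left(-34\right) = \frac{10880}{19}$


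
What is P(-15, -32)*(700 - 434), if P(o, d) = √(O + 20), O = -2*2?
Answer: 1064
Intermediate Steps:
O = -4
P(o, d) = 4 (P(o, d) = √(-4 + 20) = √16 = 4)
P(-15, -32)*(700 - 434) = 4*(700 - 434) = 4*266 = 1064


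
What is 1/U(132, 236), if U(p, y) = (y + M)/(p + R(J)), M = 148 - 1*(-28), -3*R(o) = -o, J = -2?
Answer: 197/618 ≈ 0.31877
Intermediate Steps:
R(o) = o/3 (R(o) = -(-1)*o/3 = o/3)
M = 176 (M = 148 + 28 = 176)
U(p, y) = (176 + y)/(-⅔ + p) (U(p, y) = (y + 176)/(p + (⅓)*(-2)) = (176 + y)/(p - ⅔) = (176 + y)/(-⅔ + p))
1/U(132, 236) = 1/(3*(176 + 236)/(-2 + 3*132)) = 1/(3*412/(-2 + 396)) = 1/(3*412/394) = 1/(3*(1/394)*412) = 1/(618/197) = 197/618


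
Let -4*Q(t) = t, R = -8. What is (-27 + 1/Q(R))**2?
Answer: 2809/4 ≈ 702.25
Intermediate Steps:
Q(t) = -t/4
(-27 + 1/Q(R))**2 = (-27 + 1/(-1/4*(-8)))**2 = (-27 + 1/2)**2 = (-53/2)**2 = 2809/4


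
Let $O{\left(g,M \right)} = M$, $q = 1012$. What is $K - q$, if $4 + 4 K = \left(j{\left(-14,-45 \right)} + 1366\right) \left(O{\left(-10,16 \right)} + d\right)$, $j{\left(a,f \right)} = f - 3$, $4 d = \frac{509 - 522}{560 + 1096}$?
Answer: $\frac{56414665}{13248} \approx 4258.4$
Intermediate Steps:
$d = - \frac{13}{6624}$ ($d = \frac{\left(509 - 522\right) \frac{1}{560 + 1096}}{4} = \frac{\left(-13\right) \frac{1}{1656}}{4} = \frac{1}{4} \left(- \frac{13}{1656}\right) = - \frac{13}{6624} \approx -0.0019626$)
$j{\left(a,f \right)} = -3 + f$
$K = \frac{69821641}{13248}$ ($K = -1 + \frac{\left(\left(-3 - 45\right) + 1366\right) \left(16 - \frac{13}{6624}\right)}{4} = -1 + \frac{\left(-48 + 1366\right) \frac{105971}{6624}}{4} = -1 + \frac{1318 \cdot \frac{105971}{6624}}{4} = -1 + \frac{1}{4} \cdot \frac{69834889}{3312} = -1 + \frac{69834889}{13248} = \frac{69821641}{13248} \approx 5270.4$)
$K - q = \frac{69821641}{13248} - 1012 = \frac{56414665}{13248}$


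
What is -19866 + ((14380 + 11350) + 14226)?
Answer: 20090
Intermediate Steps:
-19866 + ((14380 + 11350) + 14226) = -19866 + (25730 + 14226) = -19866 + 39956 = 20090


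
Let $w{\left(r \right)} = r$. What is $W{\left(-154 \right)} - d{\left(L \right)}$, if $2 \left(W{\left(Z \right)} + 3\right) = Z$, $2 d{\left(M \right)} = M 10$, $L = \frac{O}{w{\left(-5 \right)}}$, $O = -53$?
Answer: $-133$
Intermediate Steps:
$L = \frac{53}{5}$ ($L = - \frac{53}{-5} = \left(-53\right) \left(- \frac{1}{5}\right) = \frac{53}{5} \approx 10.6$)
$d{\left(M \right)} = 5 M$ ($d{\left(M \right)} = \frac{M 10}{2} = \frac{10 M}{2} = 5 M$)
$W{\left(Z \right)} = -3 + \frac{Z}{2}$
$W{\left(-154 \right)} - d{\left(L \right)} = \left(-3 + \frac{1}{2} \left(-154\right)\right) - 5 \cdot \frac{53}{5} = \left(-3 - 77\right) - 53 = -80 - 53 = -133$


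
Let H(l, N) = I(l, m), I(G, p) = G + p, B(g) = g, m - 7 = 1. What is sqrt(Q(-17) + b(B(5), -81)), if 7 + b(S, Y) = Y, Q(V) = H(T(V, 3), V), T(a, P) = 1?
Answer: I*sqrt(79) ≈ 8.8882*I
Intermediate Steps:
m = 8 (m = 7 + 1 = 8)
H(l, N) = 8 + l (H(l, N) = l + 8 = 8 + l)
Q(V) = 9 (Q(V) = 8 + 1 = 9)
b(S, Y) = -7 + Y
sqrt(Q(-17) + b(B(5), -81)) = sqrt(9 + (-7 - 81)) = sqrt(9 - 88) = sqrt(-79) = I*sqrt(79)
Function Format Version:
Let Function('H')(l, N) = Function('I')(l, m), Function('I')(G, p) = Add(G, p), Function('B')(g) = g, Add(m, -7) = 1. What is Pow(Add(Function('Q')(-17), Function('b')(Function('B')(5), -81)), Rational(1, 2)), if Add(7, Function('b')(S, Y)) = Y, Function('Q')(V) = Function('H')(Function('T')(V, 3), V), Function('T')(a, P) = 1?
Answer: Mul(I, Pow(79, Rational(1, 2))) ≈ Mul(8.8882, I)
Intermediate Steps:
m = 8 (m = Add(7, 1) = 8)
Function('H')(l, N) = Add(8, l) (Function('H')(l, N) = Add(l, 8) = Add(8, l))
Function('Q')(V) = 9 (Function('Q')(V) = Add(8, 1) = 9)
Function('b')(S, Y) = Add(-7, Y)
Pow(Add(Function('Q')(-17), Function('b')(Function('B')(5), -81)), Rational(1, 2)) = Pow(Add(9, Add(-7, -81)), Rational(1, 2)) = Pow(Add(9, -88), Rational(1, 2)) = Pow(-79, Rational(1, 2)) = Mul(I, Pow(79, Rational(1, 2)))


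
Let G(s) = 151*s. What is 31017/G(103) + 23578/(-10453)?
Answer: -42487933/162575509 ≈ -0.26134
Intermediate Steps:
31017/G(103) + 23578/(-10453) = 31017/((151*103)) + 23578/(-10453) = 31017/15553 + 23578*(-1/10453) = 31017*(1/15553) - 23578/10453 = 31017/15553 - 23578/10453 = -42487933/162575509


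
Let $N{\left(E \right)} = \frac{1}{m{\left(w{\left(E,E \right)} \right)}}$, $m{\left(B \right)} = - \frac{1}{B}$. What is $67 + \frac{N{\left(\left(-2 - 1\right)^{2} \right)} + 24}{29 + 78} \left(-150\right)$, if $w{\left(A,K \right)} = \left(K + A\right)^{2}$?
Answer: $\frac{52169}{107} \approx 487.56$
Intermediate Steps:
$w{\left(A,K \right)} = \left(A + K\right)^{2}$
$N{\left(E \right)} = - 4 E^{2}$ ($N{\left(E \right)} = \frac{1}{\left(-1\right) \frac{1}{\left(E + E\right)^{2}}} = \frac{1}{\left(-1\right) \frac{1}{\left(2 E\right)^{2}}} = \frac{1}{\left(-1\right) \frac{1}{4 E^{2}}} = \frac{1}{\left(- \frac{1}{4}\right) \frac{1}{E^{2}}} = - 4 E^{2}$)
$67 + \frac{N{\left(\left(-2 - 1\right)^{2} \right)} + 24}{29 + 78} \left(-150\right) = 67 + \frac{- 4 \left(\left(-2 - 1\right)^{2}\right)^{2} + 24}{29 + 78} \left(-150\right) = 67 + \frac{- 4 \left(\left(-3\right)^{2}\right)^{2} + 24}{107} \left(-150\right) = 67 + \left(- 4 \cdot 9^{2} + 24\right) \frac{1}{107} \left(-150\right) = 67 + \left(\left(-4\right) 81 + 24\right) \frac{1}{107} \left(-150\right) = 67 + \left(-324 + 24\right) \frac{1}{107} \left(-150\right) = 67 + \left(-300\right) \frac{1}{107} \left(-150\right) = 67 - - \frac{45000}{107} = 67 + \frac{45000}{107} = \frac{52169}{107}$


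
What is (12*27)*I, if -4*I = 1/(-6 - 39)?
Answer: 9/5 ≈ 1.8000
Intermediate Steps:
I = 1/180 (I = -1/(4*(-6 - 39)) = -¼/(-45) = -¼*(-1/45) = 1/180 ≈ 0.0055556)
(12*27)*I = (12*27)*(1/180) = 324*(1/180) = 9/5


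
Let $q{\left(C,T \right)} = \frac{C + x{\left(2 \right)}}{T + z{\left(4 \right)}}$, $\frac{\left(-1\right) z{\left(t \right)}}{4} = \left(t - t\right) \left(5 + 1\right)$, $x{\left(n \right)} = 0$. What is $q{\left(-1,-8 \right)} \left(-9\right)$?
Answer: $- \frac{9}{8} \approx -1.125$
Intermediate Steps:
$z{\left(t \right)} = 0$ ($z{\left(t \right)} = - 4 \left(t - t\right) \left(5 + 1\right) = - 4 \cdot 0 \cdot 6 = \left(-4\right) 0 = 0$)
$q{\left(C,T \right)} = \frac{C}{T}$ ($q{\left(C,T \right)} = \frac{C + 0}{T + 0} = \frac{C}{T}$)
$q{\left(-1,-8 \right)} \left(-9\right) = - \frac{1}{-8} \left(-9\right) = \left(-1\right) \left(- \frac{1}{8}\right) \left(-9\right) = \frac{1}{8} \left(-9\right) = - \frac{9}{8}$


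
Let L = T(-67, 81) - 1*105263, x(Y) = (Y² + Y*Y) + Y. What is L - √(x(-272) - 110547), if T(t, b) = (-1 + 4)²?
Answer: -105254 - √37149 ≈ -1.0545e+5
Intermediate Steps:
T(t, b) = 9 (T(t, b) = 3² = 9)
x(Y) = Y + 2*Y² (x(Y) = (Y² + Y²) + Y = 2*Y² + Y = Y + 2*Y²)
L = -105254 (L = 9 - 1*105263 = 9 - 105263 = -105254)
L - √(x(-272) - 110547) = -105254 - √(-272*(1 + 2*(-272)) - 110547) = -105254 - √(-272*(1 - 544) - 110547) = -105254 - √(-272*(-543) - 110547) = -105254 - √(147696 - 110547) = -105254 - √37149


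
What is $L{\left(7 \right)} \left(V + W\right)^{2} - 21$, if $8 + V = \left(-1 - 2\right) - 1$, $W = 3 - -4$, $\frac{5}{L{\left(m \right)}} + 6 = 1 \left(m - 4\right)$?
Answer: $- \frac{188}{3} \approx -62.667$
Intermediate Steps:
$L{\left(m \right)} = \frac{5}{-10 + m}$ ($L{\left(m \right)} = \frac{5}{-6 + 1 \left(m - 4\right)} = \frac{5}{-6 + 1 \left(-4 + m\right)} = \frac{5}{-6 + \left(-4 + m\right)} = \frac{5}{-10 + m}$)
$W = 7$ ($W = 3 + 4 = 7$)
$V = -12$ ($V = -8 - 4 = -12$)
$L{\left(7 \right)} \left(V + W\right)^{2} - 21 = \frac{5}{-10 + 7} \left(-12 + 7\right)^{2} - 21 = \frac{5}{-3} \left(-5\right)^{2} - 21 = 5 \left(- \frac{1}{3}\right) 25 - 21 = \left(- \frac{5}{3}\right) 25 - 21 = - \frac{125}{3} - 21 = - \frac{188}{3}$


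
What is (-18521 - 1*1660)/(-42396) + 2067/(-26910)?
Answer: 1946317/4875540 ≈ 0.39920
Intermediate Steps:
(-18521 - 1*1660)/(-42396) + 2067/(-26910) = (-18521 - 1660)*(-1/42396) + 2067*(-1/26910) = -20181*(-1/42396) - 53/690 = 6727/14132 - 53/690 = 1946317/4875540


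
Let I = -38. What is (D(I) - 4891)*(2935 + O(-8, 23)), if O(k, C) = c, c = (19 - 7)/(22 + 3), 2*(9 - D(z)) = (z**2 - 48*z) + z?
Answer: -476795339/25 ≈ -1.9072e+7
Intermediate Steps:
D(z) = 9 - z**2/2 + 47*z/2 (D(z) = 9 - ((z**2 - 48*z) + z)/2 = 9 - (z**2 - 47*z)/2 = 9 + (-z**2/2 + 47*z/2) = 9 - z**2/2 + 47*z/2)
c = 12/25 ≈ 0.48000
O(k, C) = 12/25
(D(I) - 4891)*(2935 + O(-8, 23)) = ((9 - 1/2*(-38)**2 + (47/2)*(-38)) - 4891)*(2935 + 12/25) = ((9 - 1/2*1444 - 893) - 4891)*(73387/25) = ((9 - 722 - 893) - 4891)*(73387/25) = (-1606 - 4891)*(73387/25) = -6497*73387/25 = -476795339/25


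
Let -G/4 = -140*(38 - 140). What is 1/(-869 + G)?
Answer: -1/57989 ≈ -1.7245e-5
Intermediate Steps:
G = -57120 (G = -(-560)*(38 - 140) = -(-560)*(-102) = -4*14280 = -57120)
1/(-869 + G) = 1/(-869 - 57120) = 1/(-57989) = -1/57989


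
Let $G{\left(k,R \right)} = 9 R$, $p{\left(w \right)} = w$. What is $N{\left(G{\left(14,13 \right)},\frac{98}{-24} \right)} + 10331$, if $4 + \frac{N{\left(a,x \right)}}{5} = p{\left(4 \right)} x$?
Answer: $\frac{30688}{3} \approx 10229.0$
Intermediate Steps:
$N{\left(a,x \right)} = -20 + 20 x$ ($N{\left(a,x \right)} = -20 + 5 \cdot 4 x = -20 + 20 x$)
$N{\left(G{\left(14,13 \right)},\frac{98}{-24} \right)} + 10331 = \left(-20 + 20 \frac{98}{-24}\right) + 10331 = \left(-20 + 20 \cdot 98 \left(- \frac{1}{24}\right)\right) + 10331 = \left(-20 + 20 \left(- \frac{49}{12}\right)\right) + 10331 = \left(-20 - \frac{245}{3}\right) + 10331 = - \frac{305}{3} + 10331 = \frac{30688}{3}$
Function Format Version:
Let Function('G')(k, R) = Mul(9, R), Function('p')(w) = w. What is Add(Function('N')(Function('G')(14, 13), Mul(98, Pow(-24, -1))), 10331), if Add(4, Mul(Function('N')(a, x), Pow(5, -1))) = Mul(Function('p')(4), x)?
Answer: Rational(30688, 3) ≈ 10229.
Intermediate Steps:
Function('N')(a, x) = Add(-20, Mul(20, x)) (Function('N')(a, x) = Add(-20, Mul(5, Mul(4, x))) = Add(-20, Mul(20, x)))
Add(Function('N')(Function('G')(14, 13), Mul(98, Pow(-24, -1))), 10331) = Add(Add(-20, Mul(20, Mul(98, Pow(-24, -1)))), 10331) = Add(Add(-20, Mul(20, Mul(98, Rational(-1, 24)))), 10331) = Add(Add(-20, Mul(20, Rational(-49, 12))), 10331) = Add(Add(-20, Rational(-245, 3)), 10331) = Add(Rational(-305, 3), 10331) = Rational(30688, 3)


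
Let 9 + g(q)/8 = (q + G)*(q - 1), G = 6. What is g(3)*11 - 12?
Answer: 780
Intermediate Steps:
g(q) = -72 + 8*(-1 + q)*(6 + q) (g(q) = -72 + 8*((q + 6)*(q - 1)) = -72 + 8*((6 + q)*(-1 + q)) = -72 + 8*((-1 + q)*(6 + q)) = -72 + 8*(-1 + q)*(6 + q))
g(3)*11 - 12 = (-120 + 8*3**2 + 40*3)*11 - 12 = (-120 + 8*9 + 120)*11 - 12 = (-120 + 72 + 120)*11 - 12 = 72*11 - 12 = 792 - 12 = 780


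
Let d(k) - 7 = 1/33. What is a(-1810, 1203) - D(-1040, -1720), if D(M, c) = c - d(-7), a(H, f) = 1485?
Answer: 105997/33 ≈ 3212.0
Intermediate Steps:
d(k) = 232/33 (d(k) = 7 + 1/33 = 232/33)
D(M, c) = -232/33 + c (D(M, c) = c - 1*232/33 = c - 232/33 = -232/33 + c)
a(-1810, 1203) - D(-1040, -1720) = 1485 - (-232/33 - 1720) = 1485 - 1*(-56992/33) = 1485 + 56992/33 = 105997/33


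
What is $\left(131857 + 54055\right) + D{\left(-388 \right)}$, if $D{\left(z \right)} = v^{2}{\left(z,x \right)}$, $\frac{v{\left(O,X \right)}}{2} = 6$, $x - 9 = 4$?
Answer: $186056$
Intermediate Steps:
$x = 13$ ($x = 9 + 4 = 13$)
$v{\left(O,X \right)} = 12$ ($v{\left(O,X \right)} = 2 \cdot 6 = 12$)
$D{\left(z \right)} = 144$ ($D{\left(z \right)} = 12^{2} = 144$)
$\left(131857 + 54055\right) + D{\left(-388 \right)} = \left(131857 + 54055\right) + 144 = 185912 + 144 = 186056$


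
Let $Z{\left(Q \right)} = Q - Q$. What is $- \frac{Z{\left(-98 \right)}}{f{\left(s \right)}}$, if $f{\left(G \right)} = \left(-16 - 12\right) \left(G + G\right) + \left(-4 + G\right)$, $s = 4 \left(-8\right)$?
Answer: $0$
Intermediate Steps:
$Z{\left(Q \right)} = 0$
$s = -32$
$f{\left(G \right)} = -4 - 55 G$ ($f{\left(G \right)} = - 28 \cdot 2 G + \left(-4 + G\right) = - 56 G + \left(-4 + G\right) = -4 - 55 G$)
$- \frac{Z{\left(-98 \right)}}{f{\left(s \right)}} = - \frac{0}{-4 - -1760} = - \frac{0}{-4 + 1760} = - \frac{0}{1756} = \left(-1\right) 0 = 0$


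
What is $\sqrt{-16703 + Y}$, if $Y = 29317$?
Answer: $\sqrt{12614} \approx 112.31$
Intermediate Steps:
$\sqrt{-16703 + Y} = \sqrt{-16703 + 29317} = \sqrt{12614}$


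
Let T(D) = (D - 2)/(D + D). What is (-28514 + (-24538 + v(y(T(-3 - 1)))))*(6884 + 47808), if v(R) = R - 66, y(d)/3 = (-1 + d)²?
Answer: -11620477605/4 ≈ -2.9051e+9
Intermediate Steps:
T(D) = (-2 + D)/(2*D) (T(D) = (-2 + D)/((2*D)) = (-2 + D)*(1/(2*D)) = (-2 + D)/(2*D))
y(d) = 3*(-1 + d)²
v(R) = -66 + R
(-28514 + (-24538 + v(y(T(-3 - 1)))))*(6884 + 47808) = (-28514 + (-24538 + (-66 + 3*(-1 + (-2 + (-3 - 1))/(2*(-3 - 1)))²)))*(6884 + 47808) = (-28514 + (-24538 + (-66 + 3*(-1 + (½)*(-2 - 4)/(-4))²)))*54692 = (-28514 + (-24538 + (-66 + 3*(-1 + (½)*(-¼)*(-6))²)))*54692 = (-28514 + (-24538 + (-66 + 3*(-1 + ¾)²)))*54692 = (-28514 + (-24538 + (-66 + 3*(-¼)²)))*54692 = (-28514 + (-24538 + (-66 + 3*(1/16))))*54692 = (-28514 + (-24538 + (-66 + 3/16)))*54692 = (-28514 + (-24538 - 1053/16))*54692 = (-28514 - 393661/16)*54692 = -849885/16*54692 = -11620477605/4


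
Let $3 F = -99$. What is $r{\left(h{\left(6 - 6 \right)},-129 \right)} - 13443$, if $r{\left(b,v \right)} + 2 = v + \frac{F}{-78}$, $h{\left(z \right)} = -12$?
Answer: $- \frac{352913}{26} \approx -13574.0$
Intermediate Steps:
$F = -33$ ($F = \frac{1}{3} \left(-99\right) = -33$)
$r{\left(b,v \right)} = - \frac{41}{26} + v$ ($r{\left(b,v \right)} = -2 + \left(v - \frac{33}{-78}\right) = -2 + \left(v - - \frac{11}{26}\right) = -2 + \left(v + \frac{11}{26}\right) = -2 + \left(\frac{11}{26} + v\right) = - \frac{41}{26} + v$)
$r{\left(h{\left(6 - 6 \right)},-129 \right)} - 13443 = \left(- \frac{41}{26} - 129\right) - 13443 = - \frac{3395}{26} - 13443 = - \frac{352913}{26}$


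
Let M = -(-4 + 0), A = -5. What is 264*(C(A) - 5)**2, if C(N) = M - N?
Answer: 4224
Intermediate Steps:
M = 4 (M = -1*(-4) = 4)
C(N) = 4 - N
264*(C(A) - 5)**2 = 264*((4 - 1*(-5)) - 5)**2 = 264*((4 + 5) - 5)**2 = 264*(9 - 5)**2 = 264*4**2 = 264*16 = 4224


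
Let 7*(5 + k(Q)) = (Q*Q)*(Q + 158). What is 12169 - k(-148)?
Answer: -133822/7 ≈ -19117.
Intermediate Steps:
k(Q) = -5 + Q²*(158 + Q)/7 (k(Q) = -5 + ((Q*Q)*(Q + 158))/7 = -5 + (Q²*(158 + Q))/7 = -5 + Q²*(158 + Q)/7)
12169 - k(-148) = 12169 - (-5 + (⅐)*(-148)³ + (158/7)*(-148)²) = 12169 - (-5 + (⅐)*(-3241792) + (158/7)*21904) = 12169 - (-5 - 3241792/7 + 3460832/7) = 12169 - 1*219005/7 = 12169 - 219005/7 = -133822/7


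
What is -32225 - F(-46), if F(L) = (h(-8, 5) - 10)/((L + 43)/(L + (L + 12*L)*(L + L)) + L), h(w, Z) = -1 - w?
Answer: -81485041085/2528623 ≈ -32225.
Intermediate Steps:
F(L) = -3/(L + (43 + L)/(L + 26*L²)) (F(L) = ((-1 - 1*(-8)) - 10)/((L + 43)/(L + (L + 12*L)*(L + L)) + L) = ((-1 + 8) - 10)/((43 + L)/(L + (13*L)*(2*L)) + L) = (7 - 10)/((43 + L)/(L + 26*L²) + L) = -3/((43 + L)/(L + 26*L²) + L) = -3/(L + (43 + L)/(L + 26*L²)))
-32225 - F(-46) = -32225 - (-3)*(-46)*(1 + 26*(-46))/(43 - 46 + (-46)² + 26*(-46)³) = -32225 - (-3)*(-46)*(1 - 1196)/(43 - 46 + 2116 + 26*(-97336)) = -32225 - (-3)*(-46)*(-1195)/(43 - 46 + 2116 - 2530736) = -32225 - (-3)*(-46)*(-1195)/(-2528623) = -32225 - (-3)*(-46)*(-1)*(-1195)/2528623 = -32225 - 1*164910/2528623 = -32225 - 164910/2528623 = -81485041085/2528623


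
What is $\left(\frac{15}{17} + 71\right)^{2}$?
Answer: $\frac{1493284}{289} \approx 5167.1$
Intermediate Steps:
$\left(\frac{15}{17} + 71\right)^{2} = \left(\frac{1222}{17}\right)^{2} = \frac{1493284}{289}$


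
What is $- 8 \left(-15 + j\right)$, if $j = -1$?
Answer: $128$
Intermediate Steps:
$- 8 \left(-15 + j\right) = - 8 \left(-15 - 1\right) = \left(-8\right) \left(-16\right) = 128$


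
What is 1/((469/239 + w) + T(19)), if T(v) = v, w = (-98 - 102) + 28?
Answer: -239/36098 ≈ -0.0066209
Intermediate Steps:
w = -172 (w = -200 + 28 = -172)
1/((469/239 + w) + T(19)) = 1/((469/239 - 172) + 19) = 1/(-40639/239 + 19) = 1/(-36098/239) = -239/36098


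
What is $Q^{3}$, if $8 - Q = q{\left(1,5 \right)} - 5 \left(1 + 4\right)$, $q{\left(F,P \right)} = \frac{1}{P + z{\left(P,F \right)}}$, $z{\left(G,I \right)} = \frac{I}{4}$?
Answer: $\frac{327082769}{9261} \approx 35318.0$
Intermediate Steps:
$z{\left(G,I \right)} = \frac{I}{4}$ ($z{\left(G,I \right)} = I \frac{1}{4} = \frac{I}{4}$)
$q{\left(F,P \right)} = \frac{1}{P + \frac{F}{4}}$
$Q = \frac{689}{21}$ ($Q = 8 - \left(\frac{4}{1 + 4 \cdot 5} - 5 \left(1 + 4\right)\right) = 8 - \left(\frac{4}{1 + 20} - 5 \cdot 5\right) = 8 - \left(\frac{4}{21} - 25\right) = 8 - - \frac{521}{21} = 8 + \frac{521}{21} = \frac{689}{21} \approx 32.81$)
$Q^{3} = \left(\frac{689}{21}\right)^{3} = \frac{327082769}{9261}$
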